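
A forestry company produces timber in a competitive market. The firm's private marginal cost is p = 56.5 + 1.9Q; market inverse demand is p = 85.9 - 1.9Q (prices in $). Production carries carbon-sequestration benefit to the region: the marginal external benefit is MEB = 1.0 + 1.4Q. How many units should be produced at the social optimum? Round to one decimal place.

Social marginal cost = private MC − MEB = 55.5 + 0.5Q.
Set SMC = demand: 55.5 + 0.5Q = 85.9 - 1.9Q → Q* = 12.6667.

Q* = 12.7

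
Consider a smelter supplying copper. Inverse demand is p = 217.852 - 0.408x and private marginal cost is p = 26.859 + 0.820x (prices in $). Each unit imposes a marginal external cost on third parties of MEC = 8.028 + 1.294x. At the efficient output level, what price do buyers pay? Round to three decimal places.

Social marginal cost = private MC + MEC = 34.887 + 2.114x.
Set SMC = demand: 34.887 + 2.114x = 217.852 - 0.408x → x* = 72.5476.
Consumer price on the demand curve at x*: 217.852 − 0.408×72.5476 = 188.2526.

P = $188.253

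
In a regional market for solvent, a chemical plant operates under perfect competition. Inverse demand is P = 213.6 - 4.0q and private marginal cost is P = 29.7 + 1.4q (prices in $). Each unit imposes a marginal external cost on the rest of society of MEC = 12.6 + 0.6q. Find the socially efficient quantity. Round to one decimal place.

q* = 28.6

Social marginal cost = private MC + MEC = 42.3 + 2.0q.
Set SMC = demand: 42.3 + 2.0q = 213.6 - 4.0q → q* = 28.5500.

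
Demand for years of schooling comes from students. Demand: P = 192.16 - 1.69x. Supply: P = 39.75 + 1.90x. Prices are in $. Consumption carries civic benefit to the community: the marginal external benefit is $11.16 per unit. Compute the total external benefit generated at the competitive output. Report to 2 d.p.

$473.79

Market equilibrium (private): 39.75 + 1.90x = 192.16 - 1.69x → x_m = 42.4540.
Total external benefit = MEB × x_m = 11.16 × 42.4540 = 473.7866.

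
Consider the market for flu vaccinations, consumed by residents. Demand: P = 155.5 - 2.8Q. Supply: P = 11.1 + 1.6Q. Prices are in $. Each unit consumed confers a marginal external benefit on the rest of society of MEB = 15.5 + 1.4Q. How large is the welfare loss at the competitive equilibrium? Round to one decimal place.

DWL = $629.3

Market equilibrium (private): 11.1 + 1.6Q = 155.5 - 2.8Q → Q_m = 32.8182.
Social marginal benefit = demand + MEB = 171.0 - 1.4Q.
Set SMB = MC: 171.0 - 1.4Q = 11.1 + 1.6Q → Q* = 53.3000.
Height of the DWL triangle at Q_m is SMB(Q_m) − MC(Q_m) = MEB(Q_m) = 61.4455.
DWL = ½ × 20.4818 × 61.4455 = 629.2572.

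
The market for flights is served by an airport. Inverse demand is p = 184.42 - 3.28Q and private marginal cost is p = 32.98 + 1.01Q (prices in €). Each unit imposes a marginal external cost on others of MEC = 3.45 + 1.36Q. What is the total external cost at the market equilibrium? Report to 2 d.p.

Market equilibrium (private): 32.98 + 1.01Q = 184.42 - 3.28Q → Q_m = 35.3007.
Total external cost = ∫₀^{Q_m} (3.45 + 1.36Q) dQ = 3.45×35.3007 + ½×1.36×35.3007² = 969.1622.

€969.16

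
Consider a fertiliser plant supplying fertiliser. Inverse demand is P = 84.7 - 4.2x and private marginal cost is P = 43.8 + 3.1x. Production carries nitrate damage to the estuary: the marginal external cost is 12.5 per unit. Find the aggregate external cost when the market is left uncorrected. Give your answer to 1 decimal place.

70.0

Market equilibrium (private): 43.8 + 3.1x = 84.7 - 4.2x → x_m = 5.6027.
Total external cost = MEC × x_m = 12.5 × 5.6027 = 70.0338.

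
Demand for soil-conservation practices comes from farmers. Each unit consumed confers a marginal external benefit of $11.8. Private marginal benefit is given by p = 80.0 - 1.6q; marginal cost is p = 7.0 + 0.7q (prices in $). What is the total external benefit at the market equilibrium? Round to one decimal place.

Market equilibrium (private): 7.0 + 0.7q = 80.0 - 1.6q → q_m = 31.7391.
Total external benefit = MEB × q_m = 11.8 × 31.7391 = 374.5214.

$374.5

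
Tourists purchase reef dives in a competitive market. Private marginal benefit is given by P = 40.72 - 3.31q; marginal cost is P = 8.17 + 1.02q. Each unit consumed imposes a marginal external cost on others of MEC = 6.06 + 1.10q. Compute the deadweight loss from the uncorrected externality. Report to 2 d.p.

Market equilibrium (private): 8.17 + 1.02q = 40.72 - 3.31q → q_m = 7.5173.
Social marginal benefit = demand − MEC = 34.66 - 4.41q.
Set SMB = MC: 34.66 - 4.41q = 8.17 + 1.02q → q* = 4.8785.
Height of the DWL triangle at q_m is MC(q_m) − SMB(q_m) = MEC(q_m) = 14.3291.
DWL = ½ × 2.6388 × 14.3291 = 18.9058.

DWL = 18.91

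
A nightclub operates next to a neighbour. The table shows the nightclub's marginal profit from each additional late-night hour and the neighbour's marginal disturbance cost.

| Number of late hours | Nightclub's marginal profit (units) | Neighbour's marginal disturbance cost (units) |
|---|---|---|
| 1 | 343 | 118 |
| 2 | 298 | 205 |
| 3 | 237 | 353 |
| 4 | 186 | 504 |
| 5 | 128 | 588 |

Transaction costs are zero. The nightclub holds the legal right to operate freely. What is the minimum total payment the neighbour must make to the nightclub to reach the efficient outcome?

Left alone the nightclub would choose level 5 (marginal profit stays positive).
Efficient level: k* = 2 (marginal profit ≥ marginal disturbance cost through 2).
The neighbour must at least cover the nightclub's forgone profit from cutting 5→2: 237 + 186 + 128 = 551.

551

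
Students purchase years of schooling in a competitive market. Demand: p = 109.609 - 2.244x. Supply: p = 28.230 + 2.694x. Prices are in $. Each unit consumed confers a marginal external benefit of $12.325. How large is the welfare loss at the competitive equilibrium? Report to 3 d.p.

DWL = $15.381

Market equilibrium (private): 28.230 + 2.694x = 109.609 - 2.244x → x_m = 16.4802.
Social marginal benefit = demand + MEB = 121.934 - 2.244x.
Set SMB = MC: 121.934 - 2.244x = 28.230 + 2.694x → x* = 18.9761.
The loss is the area between SMB and MC from x* to x_m; with linear curves that's a triangle of height MEB(x_m).
DWL = ½ × 2.4959 × 12.3250 = 15.3810.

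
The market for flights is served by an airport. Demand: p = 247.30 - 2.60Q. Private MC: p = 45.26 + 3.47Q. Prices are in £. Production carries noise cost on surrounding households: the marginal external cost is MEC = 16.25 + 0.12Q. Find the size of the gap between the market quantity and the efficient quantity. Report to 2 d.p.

3.27 units

Market equilibrium (private): 45.26 + 3.47Q = 247.30 - 2.60Q → Q_m = 33.2850.
Social marginal cost = private MC + MEC = 61.51 + 3.59Q.
Set SMC = demand: 61.51 + 3.59Q = 247.30 - 2.60Q → Q* = 30.0145.
Gap = |33.2850 − 30.0145| = 3.2705.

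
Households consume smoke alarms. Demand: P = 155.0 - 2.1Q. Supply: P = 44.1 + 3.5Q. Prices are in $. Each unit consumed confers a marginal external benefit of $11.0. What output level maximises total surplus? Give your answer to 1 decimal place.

Q* = 21.8

Social marginal benefit = demand + MEB = 166.0 - 2.1Q.
Set SMB = MC: 166.0 - 2.1Q = 44.1 + 3.5Q → Q* = 21.7679.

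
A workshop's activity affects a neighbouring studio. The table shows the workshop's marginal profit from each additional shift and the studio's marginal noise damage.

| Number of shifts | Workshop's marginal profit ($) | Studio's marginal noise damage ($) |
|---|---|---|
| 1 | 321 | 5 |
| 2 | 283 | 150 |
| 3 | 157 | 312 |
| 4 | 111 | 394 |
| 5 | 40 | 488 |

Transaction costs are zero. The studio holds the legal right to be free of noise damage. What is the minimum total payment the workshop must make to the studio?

$155

Efficient level: marginal profit ≥ marginal noise damage through level 2, so k* = 2.
With the studio holding the right, the workshop must at least compensate total damage at k*: 5 + 150 = 155.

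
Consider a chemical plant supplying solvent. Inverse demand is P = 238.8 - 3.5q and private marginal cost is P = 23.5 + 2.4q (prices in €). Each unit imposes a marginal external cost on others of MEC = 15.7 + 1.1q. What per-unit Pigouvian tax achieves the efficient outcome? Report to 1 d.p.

tax = €47.1 per unit

Social marginal cost = private MC + MEC = 39.2 + 3.5q.
Set SMC = demand: 39.2 + 3.5q = 238.8 - 3.5q → q* = 28.5143.
The Pigouvian tax equals MEC at q*: 15.7 + 1.1×28.5143 = 47.0657.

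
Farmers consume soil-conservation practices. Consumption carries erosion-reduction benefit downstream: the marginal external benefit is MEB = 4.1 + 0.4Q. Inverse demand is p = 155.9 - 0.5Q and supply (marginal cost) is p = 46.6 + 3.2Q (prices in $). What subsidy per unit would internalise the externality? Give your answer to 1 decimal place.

Social marginal benefit = demand + MEB = 160.0 - 0.1Q.
Set SMB = MC: 160.0 - 0.1Q = 46.6 + 3.2Q → Q* = 34.3636.
The Pigouvian subsidy equals MEB at Q*: 4.1 + 0.4×34.3636 = 17.8454.

subsidy = $17.8 per unit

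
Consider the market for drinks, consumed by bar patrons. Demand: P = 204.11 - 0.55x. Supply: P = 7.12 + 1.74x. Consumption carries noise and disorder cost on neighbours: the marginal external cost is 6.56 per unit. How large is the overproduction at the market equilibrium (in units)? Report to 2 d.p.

Market equilibrium (private): 7.12 + 1.74x = 204.11 - 0.55x → x_m = 86.0218.
Social marginal benefit = demand − MEC = 197.55 - 0.55x.
Set SMB = MC: 197.55 - 0.55x = 7.12 + 1.74x → x* = 83.1572.
Gap = |86.0218 − 83.1572| = 2.8646.

2.86 units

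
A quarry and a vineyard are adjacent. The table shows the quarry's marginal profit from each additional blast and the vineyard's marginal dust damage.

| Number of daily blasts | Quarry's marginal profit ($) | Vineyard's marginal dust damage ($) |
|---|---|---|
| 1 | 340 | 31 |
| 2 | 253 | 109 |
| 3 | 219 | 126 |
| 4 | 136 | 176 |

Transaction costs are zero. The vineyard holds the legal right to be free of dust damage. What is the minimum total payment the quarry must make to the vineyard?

Efficient level: marginal profit ≥ marginal dust damage through level 3, so k* = 3.
With the vineyard holding the right, the quarry must at least compensate total damage at k*: 31 + 109 + 126 = 266.

$266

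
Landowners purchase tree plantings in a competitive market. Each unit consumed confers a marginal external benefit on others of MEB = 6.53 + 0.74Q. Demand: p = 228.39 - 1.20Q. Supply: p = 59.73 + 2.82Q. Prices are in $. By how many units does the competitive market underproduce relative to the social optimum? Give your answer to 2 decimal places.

Market equilibrium (private): 59.73 + 2.82Q = 228.39 - 1.20Q → Q_m = 41.9552.
Social marginal benefit = demand + MEB = 234.92 - 0.46Q.
Set SMB = MC: 234.92 - 0.46Q = 59.73 + 2.82Q → Q* = 53.4116.
Gap = |41.9552 − 53.4116| = 11.4564.

11.46 units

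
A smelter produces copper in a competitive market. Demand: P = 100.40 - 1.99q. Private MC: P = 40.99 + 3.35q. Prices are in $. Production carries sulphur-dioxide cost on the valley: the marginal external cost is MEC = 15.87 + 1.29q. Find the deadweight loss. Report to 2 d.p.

DWL = $68.88

Market equilibrium (private): 40.99 + 3.35q = 100.40 - 1.99q → q_m = 11.1255.
Social marginal cost = private MC + MEC = 56.86 + 4.64q.
Set SMC = demand: 56.86 + 4.64q = 100.40 - 1.99q → q* = 6.5671.
The welfare-loss triangle has base |q_m − q*| and height MEC(q_m) (the vertical gap between SMC and demand is zero at q* and MEC at q_m).
DWL = ½ × 4.5584 × 30.2219 = 68.8818.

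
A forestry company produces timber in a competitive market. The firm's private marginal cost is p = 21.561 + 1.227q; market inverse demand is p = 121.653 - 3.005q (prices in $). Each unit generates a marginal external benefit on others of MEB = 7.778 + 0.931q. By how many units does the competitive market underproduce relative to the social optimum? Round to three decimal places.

Market equilibrium (private): 21.561 + 1.227q = 121.653 - 3.005q → q_m = 23.6512.
Social marginal cost = private MC − MEB = 13.783 + 0.296q.
Set SMC = demand: 13.783 + 0.296q = 121.653 - 3.005q → q* = 32.6780.
Gap = |23.6512 − 32.6780| = 9.0268.

9.027 units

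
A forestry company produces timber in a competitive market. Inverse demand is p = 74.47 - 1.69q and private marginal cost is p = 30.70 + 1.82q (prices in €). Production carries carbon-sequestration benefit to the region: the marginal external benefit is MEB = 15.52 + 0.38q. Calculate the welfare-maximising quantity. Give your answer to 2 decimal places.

q* = 18.94

Social marginal cost = private MC − MEB = 15.18 + 1.44q.
Set SMC = demand: 15.18 + 1.44q = 74.47 - 1.69q → q* = 18.9425.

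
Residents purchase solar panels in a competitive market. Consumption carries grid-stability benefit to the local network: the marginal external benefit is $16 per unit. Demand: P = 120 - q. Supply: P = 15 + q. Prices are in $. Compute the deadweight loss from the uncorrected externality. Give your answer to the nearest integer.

DWL = $64

Market equilibrium (private): 15 + q = 120 - q → q_m = 52.5000.
Social marginal benefit = demand + MEB = 136 - q.
Set SMB = MC: 136 - q = 15 + q → q* = 60.5000.
The welfare-loss triangle has base |q_m − q*| and height MEB(q_m) (the vertical gap between SMB and MC is zero at q* and MEB at q_m).
DWL = ½ × 8.0000 × 16.0000 = 64.0000.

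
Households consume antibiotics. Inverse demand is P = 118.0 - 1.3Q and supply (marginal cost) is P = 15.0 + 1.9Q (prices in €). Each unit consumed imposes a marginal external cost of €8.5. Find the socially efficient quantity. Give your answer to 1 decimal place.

Q* = 29.5

Social marginal benefit = demand − MEC = 109.5 - 1.3Q.
Set SMB = MC: 109.5 - 1.3Q = 15.0 + 1.9Q → Q* = 29.5313.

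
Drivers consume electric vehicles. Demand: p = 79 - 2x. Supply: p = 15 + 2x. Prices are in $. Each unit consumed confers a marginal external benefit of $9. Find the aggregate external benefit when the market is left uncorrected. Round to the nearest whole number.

$144

Market equilibrium (private): 15 + 2x = 79 - 2x → x_m = 16.0000.
Total external benefit = MEB × x_m = 9 × 16.0000 = 144.0000.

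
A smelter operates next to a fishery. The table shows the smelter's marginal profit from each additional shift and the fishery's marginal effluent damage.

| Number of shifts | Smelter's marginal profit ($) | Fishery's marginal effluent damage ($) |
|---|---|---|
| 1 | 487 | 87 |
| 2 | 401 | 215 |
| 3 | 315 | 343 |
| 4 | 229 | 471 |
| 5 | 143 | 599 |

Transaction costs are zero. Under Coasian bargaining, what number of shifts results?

Bargaining reaches the level where marginal profit last exceeds marginal effluent damage.
That holds through level 2 (401 ≥ 215) but not at 3 (315 < 343).

2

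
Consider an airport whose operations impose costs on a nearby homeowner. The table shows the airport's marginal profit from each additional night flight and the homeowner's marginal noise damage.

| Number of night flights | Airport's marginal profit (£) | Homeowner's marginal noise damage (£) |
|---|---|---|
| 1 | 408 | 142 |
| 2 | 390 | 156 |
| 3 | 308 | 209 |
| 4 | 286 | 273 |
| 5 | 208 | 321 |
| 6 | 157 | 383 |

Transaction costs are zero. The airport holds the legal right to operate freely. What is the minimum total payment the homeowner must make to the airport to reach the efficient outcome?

Left alone the airport would choose level 6 (marginal profit stays positive).
Efficient level: k* = 4 (marginal profit ≥ marginal noise damage through 4).
The homeowner must at least cover the airport's forgone profit from cutting 6→4: 208 + 157 = 365.

£365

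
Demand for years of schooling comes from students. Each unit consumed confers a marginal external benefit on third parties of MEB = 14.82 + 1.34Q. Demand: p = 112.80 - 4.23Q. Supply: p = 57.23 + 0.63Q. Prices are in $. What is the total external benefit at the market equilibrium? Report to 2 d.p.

Market equilibrium (private): 57.23 + 0.63Q = 112.80 - 4.23Q → Q_m = 11.4342.
Total external benefit = ∫₀^{Q_m} (14.82 + 1.34Q) dQ = 14.82×11.4342 + ½×1.34×11.4342² = 257.0513.

$257.05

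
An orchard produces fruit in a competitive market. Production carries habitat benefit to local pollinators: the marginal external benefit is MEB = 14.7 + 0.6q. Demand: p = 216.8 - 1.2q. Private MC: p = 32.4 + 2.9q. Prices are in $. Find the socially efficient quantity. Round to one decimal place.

Social marginal cost = private MC − MEB = 17.7 + 2.3q.
Set SMC = demand: 17.7 + 2.3q = 216.8 - 1.2q → q* = 56.8857.

q* = 56.9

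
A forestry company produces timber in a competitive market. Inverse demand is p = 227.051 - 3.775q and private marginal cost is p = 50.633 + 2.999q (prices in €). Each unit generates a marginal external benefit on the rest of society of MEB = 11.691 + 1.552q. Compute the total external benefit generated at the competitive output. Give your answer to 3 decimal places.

€830.802

Market equilibrium (private): 50.633 + 2.999q = 227.051 - 3.775q → q_m = 26.0434.
Total external benefit = ∫₀^{q_m} (11.691 + 1.552q) dq = 11.691×26.0434 + ½×1.552×26.0434² = 830.8021.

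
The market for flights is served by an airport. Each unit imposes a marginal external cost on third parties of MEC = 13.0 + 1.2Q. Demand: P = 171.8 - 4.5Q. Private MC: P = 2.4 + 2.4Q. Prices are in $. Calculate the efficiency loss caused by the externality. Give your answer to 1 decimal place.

Market equilibrium (private): 2.4 + 2.4Q = 171.8 - 4.5Q → Q_m = 24.5507.
Social marginal cost = private MC + MEC = 15.4 + 3.6Q.
Set SMC = demand: 15.4 + 3.6Q = 171.8 - 4.5Q → Q* = 19.3086.
Height of the DWL triangle at Q_m is SMC(Q_m) − demand(Q_m) = MEC(Q_m) = 42.4609.
DWL = ½ × 5.2421 × 42.4609 = 111.2921.

DWL = $111.3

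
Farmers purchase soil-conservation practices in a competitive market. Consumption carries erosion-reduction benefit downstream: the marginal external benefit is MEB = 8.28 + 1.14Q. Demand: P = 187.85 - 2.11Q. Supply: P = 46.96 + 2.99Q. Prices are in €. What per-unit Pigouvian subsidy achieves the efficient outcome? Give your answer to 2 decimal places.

Social marginal benefit = demand + MEB = 196.13 - 0.97Q.
Set SMB = MC: 196.13 - 0.97Q = 46.96 + 2.99Q → Q* = 37.6692.
The Pigouvian subsidy equals MEB at Q*: 8.28 + 1.14×37.6692 = 51.2229.

subsidy = €51.22 per unit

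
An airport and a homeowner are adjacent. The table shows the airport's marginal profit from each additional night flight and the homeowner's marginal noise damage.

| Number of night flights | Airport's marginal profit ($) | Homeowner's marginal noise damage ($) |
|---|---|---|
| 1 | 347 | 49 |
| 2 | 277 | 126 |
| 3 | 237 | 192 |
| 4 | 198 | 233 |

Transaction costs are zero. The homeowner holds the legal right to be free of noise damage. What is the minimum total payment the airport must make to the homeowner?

$367

Efficient level: marginal profit ≥ marginal noise damage through level 3, so k* = 3.
With the homeowner holding the right, the airport must at least compensate total damage at k*: 49 + 126 + 192 = 367.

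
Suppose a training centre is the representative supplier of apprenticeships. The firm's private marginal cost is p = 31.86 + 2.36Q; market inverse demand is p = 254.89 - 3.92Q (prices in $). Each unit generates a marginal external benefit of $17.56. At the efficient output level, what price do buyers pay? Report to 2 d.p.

Social marginal cost = private MC − MEB = 14.30 + 2.36Q.
Set SMC = demand: 14.30 + 2.36Q = 254.89 - 3.92Q → Q* = 38.3105.
Consumer price on the demand curve at Q*: 254.89 − 3.92×38.3105 = 104.7128.

P = $104.71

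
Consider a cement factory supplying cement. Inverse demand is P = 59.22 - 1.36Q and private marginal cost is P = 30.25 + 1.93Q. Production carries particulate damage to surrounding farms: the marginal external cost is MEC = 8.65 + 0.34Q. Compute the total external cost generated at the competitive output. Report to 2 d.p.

Market equilibrium (private): 30.25 + 1.93Q = 59.22 - 1.36Q → Q_m = 8.8055.
Total external cost = ∫₀^{Q_m} (8.65 + 0.34Q) dQ = 8.65×8.8055 + ½×0.34×8.8055² = 89.3488.

89.35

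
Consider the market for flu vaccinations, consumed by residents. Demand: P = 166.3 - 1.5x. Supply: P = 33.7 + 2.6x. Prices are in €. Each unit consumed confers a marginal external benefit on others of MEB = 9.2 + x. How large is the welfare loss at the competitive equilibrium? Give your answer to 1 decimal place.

Market equilibrium (private): 33.7 + 2.6x = 166.3 - 1.5x → x_m = 32.3415.
Social marginal benefit = demand + MEB = 175.5 - 0.5x.
Set SMB = MC: 175.5 - 0.5x = 33.7 + 2.6x → x* = 45.7419.
The loss is the area between SMB and MC from x* to x_m; with linear curves that's a triangle of height MEB(x_m).
DWL = ½ × 13.4004 × 41.5415 = 278.3364.

DWL = €278.3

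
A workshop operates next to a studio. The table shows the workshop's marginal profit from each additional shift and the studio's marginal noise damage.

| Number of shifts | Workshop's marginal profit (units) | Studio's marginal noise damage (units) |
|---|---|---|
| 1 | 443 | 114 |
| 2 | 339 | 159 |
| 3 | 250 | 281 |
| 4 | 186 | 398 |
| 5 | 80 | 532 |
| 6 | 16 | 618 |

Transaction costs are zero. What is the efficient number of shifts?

2

Bargaining reaches the level where marginal profit last exceeds marginal noise damage.
That holds through level 2 (339 ≥ 159) but not at 3 (250 < 281).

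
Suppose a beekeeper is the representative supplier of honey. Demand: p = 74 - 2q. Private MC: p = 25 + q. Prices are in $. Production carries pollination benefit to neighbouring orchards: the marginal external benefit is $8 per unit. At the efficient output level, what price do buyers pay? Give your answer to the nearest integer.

P = $36

Social marginal cost = private MC − MEB = 17 + q.
Set SMC = demand: 17 + q = 74 - 2q → q* = 19.0000.
Consumer price on the demand curve at q*: 74 − 2×19.0000 = 36.0000.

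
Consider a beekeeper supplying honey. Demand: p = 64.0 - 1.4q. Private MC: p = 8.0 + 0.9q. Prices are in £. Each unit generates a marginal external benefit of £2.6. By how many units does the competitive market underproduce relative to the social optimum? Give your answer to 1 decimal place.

Market equilibrium (private): 8.0 + 0.9q = 64.0 - 1.4q → q_m = 24.3478.
Social marginal cost = private MC − MEB = 5.4 + 0.9q.
Set SMC = demand: 5.4 + 0.9q = 64.0 - 1.4q → q* = 25.4783.
Gap = |24.3478 − 25.4783| = 1.1305.

1.1 units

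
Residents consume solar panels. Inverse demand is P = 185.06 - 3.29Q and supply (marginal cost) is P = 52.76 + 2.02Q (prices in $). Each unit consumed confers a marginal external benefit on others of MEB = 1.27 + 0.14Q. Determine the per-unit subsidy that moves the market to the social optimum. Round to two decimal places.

subsidy = $4.89 per unit

Social marginal benefit = demand + MEB = 186.33 - 3.15Q.
Set SMB = MC: 186.33 - 3.15Q = 52.76 + 2.02Q → Q* = 25.8356.
The Pigouvian subsidy equals MEB at Q*: 1.27 + 0.14×25.8356 = 4.8870.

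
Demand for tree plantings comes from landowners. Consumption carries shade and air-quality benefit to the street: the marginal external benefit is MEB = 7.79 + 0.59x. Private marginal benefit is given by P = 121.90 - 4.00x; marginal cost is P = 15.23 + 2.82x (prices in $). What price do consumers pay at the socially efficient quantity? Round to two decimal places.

P = $48.41

Social marginal benefit = demand + MEB = 129.69 - 3.41x.
Set SMB = MC: 129.69 - 3.41x = 15.23 + 2.82x → x* = 18.3724.
Consumer price on the demand curve at x*: 121.90 − 4.00×18.3724 = 48.4104.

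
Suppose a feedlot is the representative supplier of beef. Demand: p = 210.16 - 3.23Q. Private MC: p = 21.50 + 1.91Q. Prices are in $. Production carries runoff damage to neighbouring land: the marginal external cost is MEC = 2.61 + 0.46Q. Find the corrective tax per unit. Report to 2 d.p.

tax = $17.89 per unit

Social marginal cost = private MC + MEC = 24.11 + 2.37Q.
Set SMC = demand: 24.11 + 2.37Q = 210.16 - 3.23Q → Q* = 33.2232.
The Pigouvian tax equals MEC at Q*: 2.61 + 0.46×33.2232 = 17.8927.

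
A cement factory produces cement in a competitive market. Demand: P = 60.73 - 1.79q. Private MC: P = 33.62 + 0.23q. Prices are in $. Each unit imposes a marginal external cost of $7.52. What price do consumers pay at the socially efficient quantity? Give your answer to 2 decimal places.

Social marginal cost = private MC + MEC = 41.14 + 0.23q.
Set SMC = demand: 41.14 + 0.23q = 60.73 - 1.79q → q* = 9.6980.
Consumer price on the demand curve at q*: 60.73 − 1.79×9.6980 = 43.3706.

P = $43.37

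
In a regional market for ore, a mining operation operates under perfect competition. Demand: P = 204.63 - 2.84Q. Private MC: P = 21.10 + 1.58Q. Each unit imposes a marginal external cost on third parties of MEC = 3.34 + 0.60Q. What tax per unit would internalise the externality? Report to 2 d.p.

Social marginal cost = private MC + MEC = 24.44 + 2.18Q.
Set SMC = demand: 24.44 + 2.18Q = 204.63 - 2.84Q → Q* = 35.8944.
The Pigouvian tax equals MEC at Q*: 3.34 + 0.60×35.8944 = 24.8766.

tax = 24.88 per unit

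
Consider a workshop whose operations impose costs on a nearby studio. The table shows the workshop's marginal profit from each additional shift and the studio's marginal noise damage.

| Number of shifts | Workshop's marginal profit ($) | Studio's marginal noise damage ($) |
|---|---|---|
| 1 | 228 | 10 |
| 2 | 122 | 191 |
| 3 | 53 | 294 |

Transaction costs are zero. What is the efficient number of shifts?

Bargaining reaches the level where marginal profit last exceeds marginal noise damage.
That holds through level 1 (228 ≥ 10) but not at 2 (122 < 191).

1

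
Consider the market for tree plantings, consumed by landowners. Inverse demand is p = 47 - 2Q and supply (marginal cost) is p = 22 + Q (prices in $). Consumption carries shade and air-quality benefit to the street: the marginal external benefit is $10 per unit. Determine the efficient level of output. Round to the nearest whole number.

Q* = 12

Social marginal benefit = demand + MEB = 57 - 2Q.
Set SMB = MC: 57 - 2Q = 22 + Q → Q* = 11.6667.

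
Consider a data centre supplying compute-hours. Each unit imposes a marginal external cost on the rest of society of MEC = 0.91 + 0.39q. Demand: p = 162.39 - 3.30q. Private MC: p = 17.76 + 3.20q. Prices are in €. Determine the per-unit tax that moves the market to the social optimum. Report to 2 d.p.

tax = €9.05 per unit

Social marginal cost = private MC + MEC = 18.67 + 3.59q.
Set SMC = demand: 18.67 + 3.59q = 162.39 - 3.30q → q* = 20.8592.
The Pigouvian tax equals MEC at q*: 0.91 + 0.39×20.8592 = 9.0451.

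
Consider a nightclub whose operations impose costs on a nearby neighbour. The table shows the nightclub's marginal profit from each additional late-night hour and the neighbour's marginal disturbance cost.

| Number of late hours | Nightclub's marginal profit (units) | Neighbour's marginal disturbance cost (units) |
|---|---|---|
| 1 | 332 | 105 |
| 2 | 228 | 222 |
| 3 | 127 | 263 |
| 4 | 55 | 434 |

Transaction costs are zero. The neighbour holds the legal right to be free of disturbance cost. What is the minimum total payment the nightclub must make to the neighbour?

Efficient level: marginal profit ≥ marginal disturbance cost through level 2, so k* = 2.
With the neighbour holding the right, the nightclub must at least compensate total damage at k*: 105 + 222 = 327.

327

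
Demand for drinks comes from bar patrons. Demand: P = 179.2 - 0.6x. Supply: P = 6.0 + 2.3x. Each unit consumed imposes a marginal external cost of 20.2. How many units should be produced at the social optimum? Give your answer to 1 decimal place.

x* = 52.8

Social marginal benefit = demand − MEC = 159.0 - 0.6x.
Set SMB = MC: 159.0 - 0.6x = 6.0 + 2.3x → x* = 52.7586.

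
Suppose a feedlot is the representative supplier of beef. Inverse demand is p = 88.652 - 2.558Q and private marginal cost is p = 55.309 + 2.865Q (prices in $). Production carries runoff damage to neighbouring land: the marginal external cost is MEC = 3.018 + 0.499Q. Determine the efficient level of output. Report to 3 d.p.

Q* = 5.121

Social marginal cost = private MC + MEC = 58.327 + 3.364Q.
Set SMC = demand: 58.327 + 3.364Q = 88.652 - 2.558Q → Q* = 5.1207.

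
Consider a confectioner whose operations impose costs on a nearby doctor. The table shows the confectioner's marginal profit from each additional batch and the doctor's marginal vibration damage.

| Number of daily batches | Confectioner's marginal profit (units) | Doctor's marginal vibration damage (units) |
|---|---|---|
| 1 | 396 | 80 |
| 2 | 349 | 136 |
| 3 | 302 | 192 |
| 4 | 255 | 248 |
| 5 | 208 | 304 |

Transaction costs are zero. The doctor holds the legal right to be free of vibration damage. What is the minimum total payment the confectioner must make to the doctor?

656

Efficient level: marginal profit ≥ marginal vibration damage through level 4, so k* = 4.
With the doctor holding the right, the confectioner must at least compensate total damage at k*: 80 + 136 + 192 + 248 = 656.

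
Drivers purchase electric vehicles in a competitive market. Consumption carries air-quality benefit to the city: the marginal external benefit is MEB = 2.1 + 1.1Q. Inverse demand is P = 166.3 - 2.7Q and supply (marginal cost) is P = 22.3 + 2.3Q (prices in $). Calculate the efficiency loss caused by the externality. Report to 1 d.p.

DWL = $146.3

Market equilibrium (private): 22.3 + 2.3Q = 166.3 - 2.7Q → Q_m = 28.8000.
Social marginal benefit = demand + MEB = 168.4 - 1.6Q.
Set SMB = MC: 168.4 - 1.6Q = 22.3 + 2.3Q → Q* = 37.4615.
The loss is the area between SMB and MC from Q* to Q_m; with linear curves that's a triangle of height MEB(Q_m).
DWL = ½ × 8.6615 × 33.7800 = 146.2927.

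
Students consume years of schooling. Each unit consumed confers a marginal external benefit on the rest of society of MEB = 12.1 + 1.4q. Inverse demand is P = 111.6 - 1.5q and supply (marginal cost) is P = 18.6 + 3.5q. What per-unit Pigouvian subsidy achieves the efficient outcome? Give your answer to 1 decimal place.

subsidy = 53.0 per unit

Social marginal benefit = demand + MEB = 123.7 - 0.1q.
Set SMB = MC: 123.7 - 0.1q = 18.6 + 3.5q → q* = 29.1944.
The Pigouvian subsidy equals MEB at q*: 12.1 + 1.4×29.1944 = 52.9722.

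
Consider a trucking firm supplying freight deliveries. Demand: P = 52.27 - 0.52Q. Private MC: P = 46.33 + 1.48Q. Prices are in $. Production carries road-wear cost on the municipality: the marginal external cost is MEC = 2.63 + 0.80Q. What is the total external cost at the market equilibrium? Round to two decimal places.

$11.34

Market equilibrium (private): 46.33 + 1.48Q = 52.27 - 0.52Q → Q_m = 2.9700.
Total external cost = ∫₀^{Q_m} (2.63 + 0.80Q) dQ = 2.63×2.9700 + ½×0.80×2.9700² = 11.3395.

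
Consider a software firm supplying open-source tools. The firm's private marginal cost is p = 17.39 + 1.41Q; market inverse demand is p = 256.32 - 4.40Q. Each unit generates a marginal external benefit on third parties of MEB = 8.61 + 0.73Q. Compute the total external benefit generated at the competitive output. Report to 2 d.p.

Market equilibrium (private): 17.39 + 1.41Q = 256.32 - 4.40Q → Q_m = 41.1239.
Total external benefit = ∫₀^{Q_m} (8.61 + 0.73Q) dQ = 8.61×41.1239 + ½×0.73×41.1239² = 971.3557.

971.36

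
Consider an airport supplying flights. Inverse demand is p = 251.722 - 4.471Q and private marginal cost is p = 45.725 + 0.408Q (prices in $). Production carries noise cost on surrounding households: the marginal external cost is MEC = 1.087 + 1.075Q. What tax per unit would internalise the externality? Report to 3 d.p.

tax = $38.084 per unit

Social marginal cost = private MC + MEC = 46.812 + 1.483Q.
Set SMC = demand: 46.812 + 1.483Q = 251.722 - 4.471Q → Q* = 34.4155.
The Pigouvian tax equals MEC at Q*: 1.087 + 1.075×34.4155 = 38.0837.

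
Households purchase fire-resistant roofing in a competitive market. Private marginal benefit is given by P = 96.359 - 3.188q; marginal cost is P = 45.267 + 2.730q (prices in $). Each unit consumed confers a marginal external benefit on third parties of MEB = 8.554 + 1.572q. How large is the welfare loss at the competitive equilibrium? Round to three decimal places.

Market equilibrium (private): 45.267 + 2.730q = 96.359 - 3.188q → q_m = 8.6333.
Social marginal benefit = demand + MEB = 104.913 - 1.616q.
Set SMB = MC: 104.913 - 1.616q = 45.267 + 2.730q → q* = 13.7243.
Between q* and q_m the wedge SMB − MC runs linearly from 0 to MEB(q_m), so the loss is a triangle.
DWL = ½ × 5.0910 × 22.1256 = 56.3207.

DWL = $56.321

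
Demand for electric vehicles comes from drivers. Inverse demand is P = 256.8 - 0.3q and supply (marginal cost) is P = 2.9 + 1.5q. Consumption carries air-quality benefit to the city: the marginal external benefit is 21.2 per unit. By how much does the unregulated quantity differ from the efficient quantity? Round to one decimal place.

Market equilibrium (private): 2.9 + 1.5q = 256.8 - 0.3q → q_m = 141.0556.
Social marginal benefit = demand + MEB = 278.0 - 0.3q.
Set SMB = MC: 278.0 - 0.3q = 2.9 + 1.5q → q* = 152.8333.
Gap = |141.0556 − 152.8333| = 11.7777.

11.8 units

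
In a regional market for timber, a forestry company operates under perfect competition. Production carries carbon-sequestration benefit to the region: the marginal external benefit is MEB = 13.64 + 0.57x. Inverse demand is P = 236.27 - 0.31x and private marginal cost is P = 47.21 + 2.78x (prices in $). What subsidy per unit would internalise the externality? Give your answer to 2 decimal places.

subsidy = $59.49 per unit

Social marginal cost = private MC − MEB = 33.57 + 2.21x.
Set SMC = demand: 33.57 + 2.21x = 236.27 - 0.31x → x* = 80.4365.
The Pigouvian subsidy equals MEB at x*: 13.64 + 0.57×80.4365 = 59.4888.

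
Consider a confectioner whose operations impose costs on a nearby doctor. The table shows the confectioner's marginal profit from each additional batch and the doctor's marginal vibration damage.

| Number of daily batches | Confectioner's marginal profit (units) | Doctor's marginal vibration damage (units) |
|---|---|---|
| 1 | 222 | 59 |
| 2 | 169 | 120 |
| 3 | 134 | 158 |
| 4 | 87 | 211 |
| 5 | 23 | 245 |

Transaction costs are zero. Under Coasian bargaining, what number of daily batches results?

2

Bargaining reaches the level where marginal profit last exceeds marginal vibration damage.
That holds through level 2 (169 ≥ 120) but not at 3 (134 < 158).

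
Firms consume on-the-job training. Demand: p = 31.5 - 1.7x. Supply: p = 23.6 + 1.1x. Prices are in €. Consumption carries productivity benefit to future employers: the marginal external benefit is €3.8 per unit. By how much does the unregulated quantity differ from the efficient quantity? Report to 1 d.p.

1.4 units

Market equilibrium (private): 23.6 + 1.1x = 31.5 - 1.7x → x_m = 2.8214.
Social marginal benefit = demand + MEB = 35.3 - 1.7x.
Set SMB = MC: 35.3 - 1.7x = 23.6 + 1.1x → x* = 4.1786.
Gap = |2.8214 − 4.1786| = 1.3572.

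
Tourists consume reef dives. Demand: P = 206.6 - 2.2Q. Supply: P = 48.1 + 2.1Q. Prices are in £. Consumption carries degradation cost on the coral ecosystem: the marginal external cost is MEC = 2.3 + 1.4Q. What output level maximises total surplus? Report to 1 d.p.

Q* = 27.4

Social marginal benefit = demand − MEC = 204.3 - 3.6Q.
Set SMB = MC: 204.3 - 3.6Q = 48.1 + 2.1Q → Q* = 27.4035.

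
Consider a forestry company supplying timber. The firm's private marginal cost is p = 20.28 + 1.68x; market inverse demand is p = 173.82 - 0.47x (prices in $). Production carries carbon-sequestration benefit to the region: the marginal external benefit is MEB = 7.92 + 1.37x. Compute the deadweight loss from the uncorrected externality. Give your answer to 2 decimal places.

DWL = $7169.59

Market equilibrium (private): 20.28 + 1.68x = 173.82 - 0.47x → x_m = 71.4140.
Social marginal cost = private MC − MEB = 12.36 + 0.31x.
Set SMC = demand: 12.36 + 0.31x = 173.82 - 0.47x → x* = 207.0000.
Height of the DWL triangle at x_m is demand(x_m) − SMC(x_m) = MEB(x_m) = 105.7571.
DWL = ½ × 135.5860 × 105.7571 = 7169.5911.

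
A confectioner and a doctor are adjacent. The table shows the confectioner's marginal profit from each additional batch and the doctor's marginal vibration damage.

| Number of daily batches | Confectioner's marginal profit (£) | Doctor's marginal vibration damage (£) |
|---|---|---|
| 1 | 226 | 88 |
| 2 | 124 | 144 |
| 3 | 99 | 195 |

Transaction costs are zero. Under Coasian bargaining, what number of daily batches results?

Bargaining reaches the level where marginal profit last exceeds marginal vibration damage.
That holds through level 1 (226 ≥ 88) but not at 2 (124 < 144).

1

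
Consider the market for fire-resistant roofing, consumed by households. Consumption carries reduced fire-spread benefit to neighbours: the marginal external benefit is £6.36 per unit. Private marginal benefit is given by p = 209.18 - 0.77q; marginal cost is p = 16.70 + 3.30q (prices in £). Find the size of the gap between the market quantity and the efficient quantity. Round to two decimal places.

1.56 units

Market equilibrium (private): 16.70 + 3.30q = 209.18 - 0.77q → q_m = 47.2924.
Social marginal benefit = demand + MEB = 215.54 - 0.77q.
Set SMB = MC: 215.54 - 0.77q = 16.70 + 3.30q → q* = 48.8550.
Gap = |47.2924 − 48.8550| = 1.5626.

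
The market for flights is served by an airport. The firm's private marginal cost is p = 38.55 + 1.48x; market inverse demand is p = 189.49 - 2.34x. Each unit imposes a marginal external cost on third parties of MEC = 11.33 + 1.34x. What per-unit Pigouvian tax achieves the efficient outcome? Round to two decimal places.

Social marginal cost = private MC + MEC = 49.88 + 2.82x.
Set SMC = demand: 49.88 + 2.82x = 189.49 - 2.34x → x* = 27.0562.
The Pigouvian tax equals MEC at x*: 11.33 + 1.34×27.0562 = 47.5853.

tax = 47.59 per unit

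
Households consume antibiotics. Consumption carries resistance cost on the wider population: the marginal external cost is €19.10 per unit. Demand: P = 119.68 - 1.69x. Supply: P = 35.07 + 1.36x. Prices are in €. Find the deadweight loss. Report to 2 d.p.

Market equilibrium (private): 35.07 + 1.36x = 119.68 - 1.69x → x_m = 27.7410.
Social marginal benefit = demand − MEC = 100.58 - 1.69x.
Set SMB = MC: 100.58 - 1.69x = 35.07 + 1.36x → x* = 21.4787.
Between x* and x_m the wedge MC − SMB runs linearly from 0 to MEC(x_m), so the loss is a triangle.
DWL = ½ × 6.2623 × 19.1000 = 59.8050.

DWL = €59.80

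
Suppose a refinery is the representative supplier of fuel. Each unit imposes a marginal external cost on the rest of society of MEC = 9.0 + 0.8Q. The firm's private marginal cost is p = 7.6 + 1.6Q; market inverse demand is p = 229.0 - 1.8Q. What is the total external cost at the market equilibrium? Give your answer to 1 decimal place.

2282.2

Market equilibrium (private): 7.6 + 1.6Q = 229.0 - 1.8Q → Q_m = 65.1176.
Total external cost = ∫₀^{Q_m} (9.0 + 0.8Q) dQ = 9.0×65.1176 + ½×0.8×65.1176² = 2282.1791.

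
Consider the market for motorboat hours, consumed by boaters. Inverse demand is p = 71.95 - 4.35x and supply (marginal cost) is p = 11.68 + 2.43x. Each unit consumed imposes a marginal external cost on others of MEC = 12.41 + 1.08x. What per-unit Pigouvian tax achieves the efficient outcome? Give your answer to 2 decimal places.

Social marginal benefit = demand − MEC = 59.54 - 5.43x.
Set SMB = MC: 59.54 - 5.43x = 11.68 + 2.43x → x* = 6.0891.
The Pigouvian tax equals MEC at x*: 12.41 + 1.08×6.0891 = 18.9862.

tax = 18.99 per unit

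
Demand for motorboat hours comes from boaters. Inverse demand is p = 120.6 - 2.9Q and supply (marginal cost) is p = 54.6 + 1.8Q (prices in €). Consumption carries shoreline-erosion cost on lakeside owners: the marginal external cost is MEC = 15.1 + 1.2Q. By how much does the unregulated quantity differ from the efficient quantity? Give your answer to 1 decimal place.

5.4 units

Market equilibrium (private): 54.6 + 1.8Q = 120.6 - 2.9Q → Q_m = 14.0426.
Social marginal benefit = demand − MEC = 105.5 - 4.1Q.
Set SMB = MC: 105.5 - 4.1Q = 54.6 + 1.8Q → Q* = 8.6271.
Gap = |14.0426 − 8.6271| = 5.4155.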